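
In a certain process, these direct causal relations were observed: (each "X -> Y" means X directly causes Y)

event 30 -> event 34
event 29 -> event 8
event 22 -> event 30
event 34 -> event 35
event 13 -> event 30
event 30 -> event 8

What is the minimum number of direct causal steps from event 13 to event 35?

3

Shortest chain: event 13 → event 30 → event 34 → event 35.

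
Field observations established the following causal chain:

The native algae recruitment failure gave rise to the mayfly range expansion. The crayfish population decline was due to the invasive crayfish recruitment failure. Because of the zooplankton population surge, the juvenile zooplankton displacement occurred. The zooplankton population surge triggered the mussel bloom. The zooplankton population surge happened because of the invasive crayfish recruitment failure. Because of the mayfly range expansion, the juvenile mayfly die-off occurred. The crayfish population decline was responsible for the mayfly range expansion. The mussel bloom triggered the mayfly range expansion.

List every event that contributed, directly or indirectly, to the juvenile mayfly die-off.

the crayfish population decline, the invasive crayfish recruitment failure, the mayfly range expansion, the mussel bloom, the native algae recruitment failure, the zooplankton population surge

Immediate cause of the juvenile mayfly die-off: the mayfly range expansion.
Further upstream: the invasive crayfish recruitment failure, the zooplankton population surge, the crayfish population decline, the native algae recruitment failure, the mussel bloom.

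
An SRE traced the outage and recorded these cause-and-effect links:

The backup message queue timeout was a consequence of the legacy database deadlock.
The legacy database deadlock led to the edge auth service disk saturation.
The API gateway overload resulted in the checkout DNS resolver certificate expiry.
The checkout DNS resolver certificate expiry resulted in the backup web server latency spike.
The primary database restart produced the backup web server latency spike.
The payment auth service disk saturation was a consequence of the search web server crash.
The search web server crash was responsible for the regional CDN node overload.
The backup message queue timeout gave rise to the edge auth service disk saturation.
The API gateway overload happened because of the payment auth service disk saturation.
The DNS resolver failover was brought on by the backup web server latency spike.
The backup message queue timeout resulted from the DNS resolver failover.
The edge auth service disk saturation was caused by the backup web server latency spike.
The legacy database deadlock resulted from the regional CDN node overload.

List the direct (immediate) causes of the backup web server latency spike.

Upstream contributors include the search web server crash, the payment auth service disk saturation, the API gateway overload, but only the checkout DNS resolver certificate expiry, the primary database restart feed directly into the backup web server latency spike.

the checkout DNS resolver certificate expiry, the primary database restart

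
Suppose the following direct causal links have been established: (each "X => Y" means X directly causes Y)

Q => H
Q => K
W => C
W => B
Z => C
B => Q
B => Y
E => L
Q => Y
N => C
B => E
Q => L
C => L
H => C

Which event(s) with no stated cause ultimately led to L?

N, W, Z

Tracing upstream from L: L ← C ← W.
A separate upstream branch: L ← C ← N.
A separate upstream branch: L ← C ← Z.
Each of those chain origins has no stated cause.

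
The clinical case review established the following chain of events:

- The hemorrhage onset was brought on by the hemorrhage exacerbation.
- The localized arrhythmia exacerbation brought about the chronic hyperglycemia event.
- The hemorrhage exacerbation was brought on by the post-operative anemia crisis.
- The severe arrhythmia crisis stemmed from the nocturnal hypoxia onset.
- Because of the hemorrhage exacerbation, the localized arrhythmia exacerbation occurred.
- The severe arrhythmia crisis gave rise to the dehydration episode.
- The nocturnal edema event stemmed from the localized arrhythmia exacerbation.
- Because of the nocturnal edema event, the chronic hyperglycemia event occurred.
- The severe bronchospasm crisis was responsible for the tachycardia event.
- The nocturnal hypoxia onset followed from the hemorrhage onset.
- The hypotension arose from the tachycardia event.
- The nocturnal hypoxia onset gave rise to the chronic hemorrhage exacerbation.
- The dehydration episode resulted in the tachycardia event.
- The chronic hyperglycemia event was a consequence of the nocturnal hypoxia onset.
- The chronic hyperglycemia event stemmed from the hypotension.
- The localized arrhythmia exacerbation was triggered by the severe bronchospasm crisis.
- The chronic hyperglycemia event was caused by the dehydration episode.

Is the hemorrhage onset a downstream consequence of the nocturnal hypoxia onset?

The nocturnal hypoxia onset leads to the severe arrhythmia crisis, the dehydration episode, the tachycardia event, the chronic hemorrhage exacerbation, the hypotension, the chronic hyperglycemia event; the hemorrhage onset is not among them.

No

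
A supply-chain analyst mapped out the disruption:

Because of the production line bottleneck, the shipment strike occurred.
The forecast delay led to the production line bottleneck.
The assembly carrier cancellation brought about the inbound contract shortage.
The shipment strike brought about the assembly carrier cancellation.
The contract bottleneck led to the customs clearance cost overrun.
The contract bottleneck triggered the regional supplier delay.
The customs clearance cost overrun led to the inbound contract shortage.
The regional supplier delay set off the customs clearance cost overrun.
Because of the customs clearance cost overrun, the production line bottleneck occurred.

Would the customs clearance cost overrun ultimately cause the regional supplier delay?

No

The customs clearance cost overrun leads to the production line bottleneck, the shipment strike, the assembly carrier cancellation, the inbound contract shortage; the regional supplier delay is not among them.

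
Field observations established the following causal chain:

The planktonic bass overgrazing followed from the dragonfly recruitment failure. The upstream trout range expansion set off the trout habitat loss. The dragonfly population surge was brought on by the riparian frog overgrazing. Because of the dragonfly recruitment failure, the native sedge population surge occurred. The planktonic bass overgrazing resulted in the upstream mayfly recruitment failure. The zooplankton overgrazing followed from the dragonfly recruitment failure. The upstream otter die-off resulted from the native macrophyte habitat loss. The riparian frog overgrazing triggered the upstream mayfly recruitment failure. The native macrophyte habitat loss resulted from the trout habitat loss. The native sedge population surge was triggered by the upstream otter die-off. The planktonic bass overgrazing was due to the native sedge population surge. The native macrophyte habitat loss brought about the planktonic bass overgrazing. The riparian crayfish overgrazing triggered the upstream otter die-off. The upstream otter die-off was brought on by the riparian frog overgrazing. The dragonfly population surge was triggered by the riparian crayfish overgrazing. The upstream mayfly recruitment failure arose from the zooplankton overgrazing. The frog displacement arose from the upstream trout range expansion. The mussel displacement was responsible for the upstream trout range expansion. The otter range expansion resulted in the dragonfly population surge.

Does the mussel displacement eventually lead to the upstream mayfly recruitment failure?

There is a causal chain: the mussel displacement → the upstream trout range expansion → the trout habitat loss → the native macrophyte habitat loss → the planktonic bass overgrazing → the upstream mayfly recruitment failure.

Yes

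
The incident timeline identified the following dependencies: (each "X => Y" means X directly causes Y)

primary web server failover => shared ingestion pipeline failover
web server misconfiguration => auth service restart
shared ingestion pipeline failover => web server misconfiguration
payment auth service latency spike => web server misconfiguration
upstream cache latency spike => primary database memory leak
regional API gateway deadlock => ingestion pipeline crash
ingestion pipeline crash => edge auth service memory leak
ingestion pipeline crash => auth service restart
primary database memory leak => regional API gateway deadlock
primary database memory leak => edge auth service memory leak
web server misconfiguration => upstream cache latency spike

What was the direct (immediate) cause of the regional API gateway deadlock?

Upstream contributors include the primary web server failover, the shared ingestion pipeline failover, the web server misconfiguration, the upstream cache latency spike, the payment auth service latency spike, but only the primary database memory leak feeds directly into the regional API gateway deadlock.

the primary database memory leak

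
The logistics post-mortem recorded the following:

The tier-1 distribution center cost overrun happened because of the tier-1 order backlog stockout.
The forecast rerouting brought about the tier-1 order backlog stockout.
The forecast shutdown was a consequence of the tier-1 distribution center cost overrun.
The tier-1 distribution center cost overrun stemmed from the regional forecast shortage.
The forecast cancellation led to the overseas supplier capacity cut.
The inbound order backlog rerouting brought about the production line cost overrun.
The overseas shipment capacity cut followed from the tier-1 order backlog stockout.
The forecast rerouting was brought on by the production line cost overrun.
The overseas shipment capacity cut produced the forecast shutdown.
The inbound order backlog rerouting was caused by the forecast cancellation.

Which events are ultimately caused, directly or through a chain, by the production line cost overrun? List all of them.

Direct effects: the forecast rerouting.
2 steps out: the tier-1 order backlog stockout.
3 steps out: the overseas shipment capacity cut, the tier-1 distribution center cost overrun.
4 steps out: the forecast shutdown.
Not reachable from it: the forecast cancellation, the overseas supplier capacity cut, the inbound order backlog rerouting, the regional forecast shortage.

the forecast rerouting, the forecast shutdown, the overseas shipment capacity cut, the tier-1 distribution center cost overrun, the tier-1 order backlog stockout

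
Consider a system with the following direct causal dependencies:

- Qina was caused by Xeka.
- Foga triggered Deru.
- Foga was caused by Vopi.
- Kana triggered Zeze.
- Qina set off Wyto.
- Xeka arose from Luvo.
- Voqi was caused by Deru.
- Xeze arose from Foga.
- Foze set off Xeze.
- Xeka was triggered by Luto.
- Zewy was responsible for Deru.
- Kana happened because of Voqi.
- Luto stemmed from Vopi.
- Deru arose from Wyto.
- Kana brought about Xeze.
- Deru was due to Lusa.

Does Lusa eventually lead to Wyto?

Lusa leads to Deru, Voqi, Kana, Zeze, Xeze; Wyto is not among them.

No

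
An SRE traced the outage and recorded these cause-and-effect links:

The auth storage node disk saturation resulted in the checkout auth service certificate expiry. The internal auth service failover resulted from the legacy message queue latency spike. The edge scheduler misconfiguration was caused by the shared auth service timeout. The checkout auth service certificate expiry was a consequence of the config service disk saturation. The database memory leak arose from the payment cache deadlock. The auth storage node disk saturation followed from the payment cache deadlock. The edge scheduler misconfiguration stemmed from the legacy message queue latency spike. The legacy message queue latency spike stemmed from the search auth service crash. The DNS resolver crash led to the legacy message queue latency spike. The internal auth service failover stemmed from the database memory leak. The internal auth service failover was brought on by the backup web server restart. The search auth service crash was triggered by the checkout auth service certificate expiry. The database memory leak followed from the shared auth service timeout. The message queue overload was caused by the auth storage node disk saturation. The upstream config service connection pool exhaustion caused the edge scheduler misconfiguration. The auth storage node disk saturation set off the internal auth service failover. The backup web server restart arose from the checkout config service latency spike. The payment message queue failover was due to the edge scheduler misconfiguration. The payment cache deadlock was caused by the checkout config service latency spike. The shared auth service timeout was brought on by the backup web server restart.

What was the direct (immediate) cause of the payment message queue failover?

Upstream contributors include the checkout config service latency spike, the backup web server restart, the payment cache deadlock, the auth storage node disk saturation, the config service disk saturation, the checkout auth service certificate expiry, the upstream config service connection pool exhaustion, the search auth service crash, the DNS resolver crash, the legacy message queue latency spike, the shared auth service timeout, but only the edge scheduler misconfiguration feeds directly into the payment message queue failover.

the edge scheduler misconfiguration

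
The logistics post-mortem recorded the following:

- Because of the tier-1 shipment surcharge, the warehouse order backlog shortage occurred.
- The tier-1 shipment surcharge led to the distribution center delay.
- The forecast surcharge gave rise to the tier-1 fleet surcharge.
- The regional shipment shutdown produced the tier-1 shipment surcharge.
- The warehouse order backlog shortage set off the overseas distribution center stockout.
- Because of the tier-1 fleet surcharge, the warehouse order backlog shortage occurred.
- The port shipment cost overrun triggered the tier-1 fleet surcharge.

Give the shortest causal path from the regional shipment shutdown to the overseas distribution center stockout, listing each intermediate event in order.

the regional shipment shutdown → the tier-1 shipment surcharge → the warehouse order backlog shortage → the overseas distribution center stockout

the regional shipment shutdown → the tier-1 shipment surcharge
the tier-1 shipment surcharge → the warehouse order backlog shortage
the warehouse order backlog shortage → the overseas distribution center stockout
Length: 3 steps.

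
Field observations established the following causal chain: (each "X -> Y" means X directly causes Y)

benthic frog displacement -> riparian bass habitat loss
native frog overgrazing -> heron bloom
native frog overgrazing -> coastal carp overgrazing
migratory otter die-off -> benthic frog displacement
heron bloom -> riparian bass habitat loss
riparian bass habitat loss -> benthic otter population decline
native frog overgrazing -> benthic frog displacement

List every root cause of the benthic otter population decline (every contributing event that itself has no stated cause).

Tracing upstream from the benthic otter population decline: the benthic otter population decline ← the riparian bass habitat loss ← the heron bloom ← the native frog overgrazing.
A separate upstream branch: the benthic otter population decline ← the riparian bass habitat loss ← the benthic frog displacement ← the migratory otter die-off.
Each of those chain origins has no stated cause.

the migratory otter die-off, the native frog overgrazing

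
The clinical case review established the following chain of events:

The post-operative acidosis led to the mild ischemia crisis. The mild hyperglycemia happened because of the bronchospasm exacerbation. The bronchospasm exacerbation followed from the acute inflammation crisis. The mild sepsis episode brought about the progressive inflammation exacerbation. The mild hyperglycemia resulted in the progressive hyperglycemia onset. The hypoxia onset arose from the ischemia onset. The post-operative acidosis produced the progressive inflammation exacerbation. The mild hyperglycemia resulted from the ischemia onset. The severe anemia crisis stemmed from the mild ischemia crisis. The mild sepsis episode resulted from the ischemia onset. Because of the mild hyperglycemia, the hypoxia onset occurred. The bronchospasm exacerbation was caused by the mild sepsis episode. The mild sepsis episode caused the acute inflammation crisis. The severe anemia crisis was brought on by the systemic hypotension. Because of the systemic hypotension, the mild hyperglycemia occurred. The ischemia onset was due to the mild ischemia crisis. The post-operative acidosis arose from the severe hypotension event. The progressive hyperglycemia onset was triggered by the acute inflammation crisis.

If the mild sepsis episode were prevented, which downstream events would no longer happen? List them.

Downstream of the mild sepsis episode: the acute inflammation crisis, the bronchospasm exacerbation, the progressive inflammation exacerbation, the mild hyperglycemia, the hypoxia onset, the progressive hyperglycemia onset.
Of those, still caused via another path: the progressive inflammation exacerbation, the mild hyperglycemia, the hypoxia onset, the progressive hyperglycemia onset.
The remainder have no surviving cause.

the acute inflammation crisis, the bronchospasm exacerbation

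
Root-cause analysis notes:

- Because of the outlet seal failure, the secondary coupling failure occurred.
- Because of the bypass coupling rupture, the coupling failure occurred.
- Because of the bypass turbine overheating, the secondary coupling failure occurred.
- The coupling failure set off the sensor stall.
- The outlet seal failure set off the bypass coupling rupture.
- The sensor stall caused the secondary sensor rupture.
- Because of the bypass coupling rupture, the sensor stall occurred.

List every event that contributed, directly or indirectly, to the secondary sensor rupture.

the bypass coupling rupture, the coupling failure, the outlet seal failure, the sensor stall

Immediate cause of the secondary sensor rupture: the sensor stall.
Further upstream: the outlet seal failure, the bypass coupling rupture, the coupling failure.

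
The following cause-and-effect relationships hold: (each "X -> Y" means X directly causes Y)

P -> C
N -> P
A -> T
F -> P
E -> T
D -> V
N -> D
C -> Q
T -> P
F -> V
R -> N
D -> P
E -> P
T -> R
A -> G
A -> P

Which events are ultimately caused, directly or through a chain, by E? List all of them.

Direct effects: T, P.
2 steps out: R, C.
3 steps out: N, Q.
4 steps out: D.
5 steps out: V.
Not reachable from it: F, A, G.

C, D, N, P, Q, R, T, V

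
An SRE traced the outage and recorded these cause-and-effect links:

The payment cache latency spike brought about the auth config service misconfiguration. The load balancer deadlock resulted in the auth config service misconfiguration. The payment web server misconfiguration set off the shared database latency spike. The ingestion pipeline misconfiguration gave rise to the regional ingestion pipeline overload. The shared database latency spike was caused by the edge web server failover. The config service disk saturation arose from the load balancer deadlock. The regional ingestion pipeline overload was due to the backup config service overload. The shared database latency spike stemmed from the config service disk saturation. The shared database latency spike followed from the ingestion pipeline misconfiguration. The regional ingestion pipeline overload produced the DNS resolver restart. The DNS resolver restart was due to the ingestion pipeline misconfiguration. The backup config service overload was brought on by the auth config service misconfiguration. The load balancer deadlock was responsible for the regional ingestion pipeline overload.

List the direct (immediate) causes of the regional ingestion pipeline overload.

the backup config service overload, the ingestion pipeline misconfiguration, the load balancer deadlock

Upstream contributors include the payment cache latency spike, the auth config service misconfiguration, but only the backup config service overload, the ingestion pipeline misconfiguration, the load balancer deadlock feed directly into the regional ingestion pipeline overload.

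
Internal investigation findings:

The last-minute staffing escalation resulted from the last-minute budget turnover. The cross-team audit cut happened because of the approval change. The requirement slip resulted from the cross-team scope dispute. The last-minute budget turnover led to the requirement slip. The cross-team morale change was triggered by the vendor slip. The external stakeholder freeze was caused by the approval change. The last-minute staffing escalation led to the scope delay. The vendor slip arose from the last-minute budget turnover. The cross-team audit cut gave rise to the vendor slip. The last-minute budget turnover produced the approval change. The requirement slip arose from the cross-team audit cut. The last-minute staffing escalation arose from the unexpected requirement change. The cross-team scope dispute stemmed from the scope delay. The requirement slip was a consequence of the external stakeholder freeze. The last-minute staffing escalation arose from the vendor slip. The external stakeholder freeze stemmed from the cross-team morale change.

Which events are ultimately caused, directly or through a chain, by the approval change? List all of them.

the cross-team audit cut, the cross-team morale change, the cross-team scope dispute, the external stakeholder freeze, the last-minute staffing escalation, the requirement slip, the scope delay, the vendor slip

Direct effects: the cross-team audit cut, the external stakeholder freeze.
2 steps out: the vendor slip, the requirement slip.
3 steps out: the cross-team morale change, the last-minute staffing escalation.
4 steps out: the scope delay.
5 steps out: the cross-team scope dispute.
Not reachable from it: the last-minute budget turnover, the unexpected requirement change.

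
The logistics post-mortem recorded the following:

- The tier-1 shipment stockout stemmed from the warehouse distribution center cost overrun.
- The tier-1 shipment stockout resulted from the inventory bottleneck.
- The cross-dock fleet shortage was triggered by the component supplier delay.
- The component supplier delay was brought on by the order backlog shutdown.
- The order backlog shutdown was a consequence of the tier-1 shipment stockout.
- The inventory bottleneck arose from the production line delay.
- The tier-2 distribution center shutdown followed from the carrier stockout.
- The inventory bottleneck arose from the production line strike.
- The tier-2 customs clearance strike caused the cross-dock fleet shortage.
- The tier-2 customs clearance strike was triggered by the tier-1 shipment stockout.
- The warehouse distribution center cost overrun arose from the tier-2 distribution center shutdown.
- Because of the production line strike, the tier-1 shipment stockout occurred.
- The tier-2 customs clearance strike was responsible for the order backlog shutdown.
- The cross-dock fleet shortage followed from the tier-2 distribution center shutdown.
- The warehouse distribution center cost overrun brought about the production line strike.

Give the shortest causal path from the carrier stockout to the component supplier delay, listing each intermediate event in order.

the carrier stockout → the tier-2 distribution center shutdown
the tier-2 distribution center shutdown → the warehouse distribution center cost overrun
the warehouse distribution center cost overrun → the tier-1 shipment stockout
the tier-1 shipment stockout → the order backlog shutdown
the order backlog shutdown → the component supplier delay
Length: 5 steps.

the carrier stockout → the tier-2 distribution center shutdown → the warehouse distribution center cost overrun → the tier-1 shipment stockout → the order backlog shutdown → the component supplier delay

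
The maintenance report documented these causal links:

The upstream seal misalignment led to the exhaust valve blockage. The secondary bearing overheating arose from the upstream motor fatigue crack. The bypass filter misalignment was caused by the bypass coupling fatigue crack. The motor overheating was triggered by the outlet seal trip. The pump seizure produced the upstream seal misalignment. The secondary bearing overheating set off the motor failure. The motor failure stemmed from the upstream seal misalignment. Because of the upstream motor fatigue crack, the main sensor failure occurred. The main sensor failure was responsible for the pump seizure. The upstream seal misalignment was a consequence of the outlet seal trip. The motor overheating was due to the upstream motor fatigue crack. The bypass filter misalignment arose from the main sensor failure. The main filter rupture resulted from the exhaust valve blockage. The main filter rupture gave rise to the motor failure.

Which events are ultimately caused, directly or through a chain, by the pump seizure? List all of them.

Direct effects: the upstream seal misalignment.
2 steps out: the exhaust valve blockage, the motor failure.
3 steps out: the main filter rupture.
Not reachable from it: the outlet seal trip, the upstream motor fatigue crack, the main sensor failure, the secondary bearing overheating, the motor overheating, the bypass coupling fatigue crack, the bypass filter misalignment.

the exhaust valve blockage, the main filter rupture, the motor failure, the upstream seal misalignment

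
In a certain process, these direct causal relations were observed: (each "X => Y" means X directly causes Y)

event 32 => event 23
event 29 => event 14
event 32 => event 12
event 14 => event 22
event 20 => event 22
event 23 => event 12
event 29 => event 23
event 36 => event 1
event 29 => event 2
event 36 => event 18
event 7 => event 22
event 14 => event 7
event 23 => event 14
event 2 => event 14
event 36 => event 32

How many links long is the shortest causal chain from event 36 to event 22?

4

Shortest chain: event 36 → event 32 → event 23 → event 14 → event 22.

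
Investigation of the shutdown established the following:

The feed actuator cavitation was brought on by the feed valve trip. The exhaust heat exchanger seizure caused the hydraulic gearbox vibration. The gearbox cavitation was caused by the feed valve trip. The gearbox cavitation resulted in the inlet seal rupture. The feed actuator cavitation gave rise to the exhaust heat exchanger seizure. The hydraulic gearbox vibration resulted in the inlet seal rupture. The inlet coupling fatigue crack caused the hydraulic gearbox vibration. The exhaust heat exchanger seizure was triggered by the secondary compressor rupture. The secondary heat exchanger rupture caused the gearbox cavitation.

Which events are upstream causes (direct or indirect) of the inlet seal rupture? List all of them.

the exhaust heat exchanger seizure, the feed actuator cavitation, the feed valve trip, the gearbox cavitation, the hydraulic gearbox vibration, the inlet coupling fatigue crack, the secondary compressor rupture, the secondary heat exchanger rupture

Immediate causes of the inlet seal rupture: the hydraulic gearbox vibration, the gearbox cavitation.
Further upstream: the feed valve trip, the feed actuator cavitation, the secondary heat exchanger rupture, the inlet coupling fatigue crack, the secondary compressor rupture, the exhaust heat exchanger seizure.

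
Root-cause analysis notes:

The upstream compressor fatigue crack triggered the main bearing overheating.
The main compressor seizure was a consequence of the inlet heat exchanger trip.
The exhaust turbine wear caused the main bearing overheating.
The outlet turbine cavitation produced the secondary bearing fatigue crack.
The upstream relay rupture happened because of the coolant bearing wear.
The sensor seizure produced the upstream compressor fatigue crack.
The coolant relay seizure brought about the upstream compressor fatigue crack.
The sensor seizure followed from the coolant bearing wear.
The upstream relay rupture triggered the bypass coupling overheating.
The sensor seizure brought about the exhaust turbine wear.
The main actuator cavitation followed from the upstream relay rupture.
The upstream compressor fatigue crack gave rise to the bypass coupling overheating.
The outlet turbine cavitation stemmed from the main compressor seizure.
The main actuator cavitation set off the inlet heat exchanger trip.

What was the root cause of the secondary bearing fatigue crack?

Tracing upstream from the secondary bearing fatigue crack: the secondary bearing fatigue crack ← the outlet turbine cavitation ← the main compressor seizure ← the inlet heat exchanger trip ← the main actuator cavitation ← the upstream relay rupture ← the coolant bearing wear.
The coolant bearing wear has no stated cause, so it is the root.

the coolant bearing wear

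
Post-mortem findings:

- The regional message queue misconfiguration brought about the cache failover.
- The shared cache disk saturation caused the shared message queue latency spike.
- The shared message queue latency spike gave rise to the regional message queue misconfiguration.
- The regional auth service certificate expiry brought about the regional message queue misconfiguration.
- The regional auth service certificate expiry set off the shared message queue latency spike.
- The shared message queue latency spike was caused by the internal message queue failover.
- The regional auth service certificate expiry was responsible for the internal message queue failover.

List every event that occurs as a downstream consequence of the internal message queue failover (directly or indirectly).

the cache failover, the regional message queue misconfiguration, the shared message queue latency spike

Direct effects: the shared message queue latency spike.
2 steps out: the regional message queue misconfiguration.
3 steps out: the cache failover.
Not reachable from it: the regional auth service certificate expiry, the shared cache disk saturation.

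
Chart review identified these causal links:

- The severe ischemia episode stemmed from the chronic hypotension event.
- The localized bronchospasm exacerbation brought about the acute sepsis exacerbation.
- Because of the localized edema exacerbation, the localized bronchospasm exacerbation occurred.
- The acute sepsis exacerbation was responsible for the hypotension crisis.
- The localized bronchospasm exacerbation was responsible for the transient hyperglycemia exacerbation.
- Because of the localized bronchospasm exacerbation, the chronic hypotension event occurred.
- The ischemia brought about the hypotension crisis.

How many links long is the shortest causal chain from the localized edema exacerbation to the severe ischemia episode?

3

Shortest chain: the localized edema exacerbation → the localized bronchospasm exacerbation → the chronic hypotension event → the severe ischemia episode.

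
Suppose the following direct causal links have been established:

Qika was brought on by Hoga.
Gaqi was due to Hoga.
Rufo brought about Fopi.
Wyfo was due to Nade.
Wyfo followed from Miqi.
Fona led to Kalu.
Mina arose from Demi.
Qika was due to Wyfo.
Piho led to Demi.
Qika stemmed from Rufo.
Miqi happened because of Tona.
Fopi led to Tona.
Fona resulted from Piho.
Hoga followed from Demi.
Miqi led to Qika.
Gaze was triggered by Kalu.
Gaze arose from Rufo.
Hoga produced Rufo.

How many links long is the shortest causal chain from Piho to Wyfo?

7

Shortest chain: Piho → Demi → Hoga → Rufo → Fopi → Tona → Miqi → Wyfo.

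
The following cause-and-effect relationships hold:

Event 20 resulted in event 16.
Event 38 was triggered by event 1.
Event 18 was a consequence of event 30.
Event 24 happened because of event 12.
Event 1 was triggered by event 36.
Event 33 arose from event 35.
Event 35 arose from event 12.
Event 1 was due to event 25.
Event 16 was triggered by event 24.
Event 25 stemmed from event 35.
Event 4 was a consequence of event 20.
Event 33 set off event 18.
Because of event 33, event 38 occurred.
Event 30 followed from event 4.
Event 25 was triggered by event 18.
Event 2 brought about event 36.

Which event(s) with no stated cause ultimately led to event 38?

event 12, event 2, event 20

Tracing upstream from event 38: event 38 ← event 1 ← event 25 ← event 18 ← event 30 ← event 4 ← event 20.
A separate upstream branch: event 38 ← event 33 ← event 35 ← event 12.
A separate upstream branch: event 38 ← event 1 ← event 36 ← event 2.
Each of those chain origins has no stated cause.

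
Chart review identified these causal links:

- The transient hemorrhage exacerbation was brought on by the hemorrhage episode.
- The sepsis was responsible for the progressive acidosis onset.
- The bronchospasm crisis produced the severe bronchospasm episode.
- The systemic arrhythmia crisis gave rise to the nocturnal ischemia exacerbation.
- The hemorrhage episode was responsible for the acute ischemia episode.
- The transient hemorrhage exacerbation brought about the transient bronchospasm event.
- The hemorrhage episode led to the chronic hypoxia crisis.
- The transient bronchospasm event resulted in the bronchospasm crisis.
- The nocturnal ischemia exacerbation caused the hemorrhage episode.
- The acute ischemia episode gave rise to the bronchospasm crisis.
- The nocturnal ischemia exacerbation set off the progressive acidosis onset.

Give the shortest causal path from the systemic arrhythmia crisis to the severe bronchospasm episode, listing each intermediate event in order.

the systemic arrhythmia crisis → the nocturnal ischemia exacerbation → the hemorrhage episode → the acute ischemia episode → the bronchospasm crisis → the severe bronchospasm episode

the systemic arrhythmia crisis → the nocturnal ischemia exacerbation
the nocturnal ischemia exacerbation → the hemorrhage episode
the hemorrhage episode → the acute ischemia episode
the acute ischemia episode → the bronchospasm crisis
the bronchospasm crisis → the severe bronchospasm episode
Length: 5 steps.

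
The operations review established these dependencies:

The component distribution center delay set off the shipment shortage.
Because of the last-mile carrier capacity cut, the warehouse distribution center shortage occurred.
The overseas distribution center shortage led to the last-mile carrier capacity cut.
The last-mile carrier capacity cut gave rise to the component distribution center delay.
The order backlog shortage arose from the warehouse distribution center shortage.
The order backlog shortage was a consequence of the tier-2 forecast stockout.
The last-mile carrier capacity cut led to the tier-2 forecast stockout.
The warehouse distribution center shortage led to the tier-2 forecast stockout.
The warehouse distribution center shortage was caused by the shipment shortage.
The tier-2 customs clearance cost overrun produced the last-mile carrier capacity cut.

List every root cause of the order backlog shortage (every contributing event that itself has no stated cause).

the overseas distribution center shortage, the tier-2 customs clearance cost overrun

Tracing upstream from the order backlog shortage: the order backlog shortage ← the warehouse distribution center shortage ← the last-mile carrier capacity cut ← the tier-2 customs clearance cost overrun.
A separate upstream branch: the order backlog shortage ← the warehouse distribution center shortage ← the last-mile carrier capacity cut ← the overseas distribution center shortage.
Each of those chain origins has no stated cause.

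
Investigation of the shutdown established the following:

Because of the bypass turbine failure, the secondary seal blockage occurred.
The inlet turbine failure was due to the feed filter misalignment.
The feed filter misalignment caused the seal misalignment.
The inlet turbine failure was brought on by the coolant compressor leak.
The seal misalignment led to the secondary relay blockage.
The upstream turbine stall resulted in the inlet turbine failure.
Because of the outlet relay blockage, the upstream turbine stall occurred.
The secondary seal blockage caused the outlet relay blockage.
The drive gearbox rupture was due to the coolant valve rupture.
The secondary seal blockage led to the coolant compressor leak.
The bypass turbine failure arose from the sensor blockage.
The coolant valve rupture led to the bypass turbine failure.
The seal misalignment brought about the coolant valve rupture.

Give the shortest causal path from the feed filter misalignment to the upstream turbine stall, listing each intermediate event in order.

the feed filter misalignment → the seal misalignment
the seal misalignment → the coolant valve rupture
the coolant valve rupture → the bypass turbine failure
the bypass turbine failure → the secondary seal blockage
the secondary seal blockage → the outlet relay blockage
the outlet relay blockage → the upstream turbine stall
Length: 6 steps.

the feed filter misalignment → the seal misalignment → the coolant valve rupture → the bypass turbine failure → the secondary seal blockage → the outlet relay blockage → the upstream turbine stall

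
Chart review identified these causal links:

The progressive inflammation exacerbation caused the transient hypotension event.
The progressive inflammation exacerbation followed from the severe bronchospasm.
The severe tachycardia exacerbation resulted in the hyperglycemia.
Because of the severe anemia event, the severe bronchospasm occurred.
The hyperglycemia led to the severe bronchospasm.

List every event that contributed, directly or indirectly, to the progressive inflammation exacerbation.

the hyperglycemia, the severe anemia event, the severe bronchospasm, the severe tachycardia exacerbation

Immediate cause of the progressive inflammation exacerbation: the severe bronchospasm.
Further upstream: the severe tachycardia exacerbation, the hyperglycemia, the severe anemia event.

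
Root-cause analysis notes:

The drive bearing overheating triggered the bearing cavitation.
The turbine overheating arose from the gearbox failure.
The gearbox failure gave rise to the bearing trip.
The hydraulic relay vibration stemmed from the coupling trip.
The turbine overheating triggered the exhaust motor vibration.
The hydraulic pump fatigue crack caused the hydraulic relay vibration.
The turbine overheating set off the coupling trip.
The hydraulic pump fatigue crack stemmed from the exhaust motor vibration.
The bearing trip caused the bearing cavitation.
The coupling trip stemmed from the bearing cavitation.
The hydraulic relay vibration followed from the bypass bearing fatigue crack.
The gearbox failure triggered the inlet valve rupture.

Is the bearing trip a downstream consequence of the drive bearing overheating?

The drive bearing overheating leads to the bearing cavitation, the coupling trip, the hydraulic relay vibration; the bearing trip is not among them.

No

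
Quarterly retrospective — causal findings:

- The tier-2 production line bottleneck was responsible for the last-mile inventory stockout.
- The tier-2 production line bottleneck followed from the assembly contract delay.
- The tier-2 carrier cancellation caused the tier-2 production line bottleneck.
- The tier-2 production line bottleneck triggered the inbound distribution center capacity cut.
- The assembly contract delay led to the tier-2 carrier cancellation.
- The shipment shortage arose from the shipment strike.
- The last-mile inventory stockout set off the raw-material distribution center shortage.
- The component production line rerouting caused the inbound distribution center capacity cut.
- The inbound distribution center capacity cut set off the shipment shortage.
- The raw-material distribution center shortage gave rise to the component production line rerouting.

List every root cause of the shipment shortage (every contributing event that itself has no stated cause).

Tracing upstream from the shipment shortage: the shipment shortage ← the inbound distribution center capacity cut ← the tier-2 production line bottleneck ← the assembly contract delay.
A separate upstream branch: the shipment shortage ← the shipment strike.
Each of those chain origins has no stated cause.

the assembly contract delay, the shipment strike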